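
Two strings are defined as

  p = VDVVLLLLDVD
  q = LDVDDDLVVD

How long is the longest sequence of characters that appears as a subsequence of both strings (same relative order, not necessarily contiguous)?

Let dp[i][j] be the LCS length of the first i characters of p and the first j characters of q. dp[i][j] = dp[i-1][j-1]+1 when the i-th and j-th characters match, else max(dp[i-1][j], dp[i][j-1]).
    ·  L  D  V  D  D  D  L  V  V  D
 ·  0  0  0  0  0  0  0  0  0  0  0
 V  0  0  0  1  1  1  1  1  1  1  1
 D  0  0  1  1  2  2  2  2  2  2  2
 V  0  0  1  2  2  2  2  2  3  3  3
 V  0  0  1  2  2  2  2  2  3  4  4
 L  0  1  1  2  2  2  2  3  3  4  4
 L  0  1  1  2  2  2  2  3  3  4  4
 L  0  1  1  2  2  2  2  3  3  4  4
 L  0  1  1  2  2  2  2  3  3  4  4
 D  0  1  2  2  3  3  3  3  3  4  5
 V  0  1  2  3  3  3  3  3  4  4  5
 D  0  1  2  3  4  4  4  4  4  4  5
dp[11][10] = 5. One LCS (by backtracking along matches): VDVVD.

5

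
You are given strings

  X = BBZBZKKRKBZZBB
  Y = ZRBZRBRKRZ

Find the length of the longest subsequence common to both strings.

6

One common subsequence of length 6: B (X #2, Y #3), then Z (X #3, Y #4), then B (X #4, Y #6), then K (X #7, Y #8), then R (X #8, Y #9), then Z (X #12, Y #10). The LCS DP gives dp[14][10] = 6, so this is optimal.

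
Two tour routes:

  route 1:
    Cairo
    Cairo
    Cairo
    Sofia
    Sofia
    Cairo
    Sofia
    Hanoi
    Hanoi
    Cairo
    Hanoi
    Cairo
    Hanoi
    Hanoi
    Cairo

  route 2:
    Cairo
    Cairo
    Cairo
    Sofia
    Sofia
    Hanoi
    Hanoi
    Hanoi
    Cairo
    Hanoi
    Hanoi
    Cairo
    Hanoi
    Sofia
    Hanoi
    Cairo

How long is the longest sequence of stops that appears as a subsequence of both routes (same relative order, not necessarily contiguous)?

13

Pick Cairo [1,1] → Cairo [2,2] → Cairo [3,3] → Sofia [4,4] → Sofia [5,5] → Hanoi [8,7] → Hanoi [9,8] → Cairo [10,9] → Hanoi [11,11] → Cairo [12,12] → Hanoi [13,13] → Hanoi [14,15] → Cairo [15,16]; all 13 stops appear in both, in order. dp[15][16] = 13 confirms this is the maximum.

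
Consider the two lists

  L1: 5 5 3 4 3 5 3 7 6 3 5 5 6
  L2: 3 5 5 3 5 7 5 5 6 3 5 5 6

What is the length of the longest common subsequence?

Pick 5 at L1[1]=L2[2], then 5 at L1[2]=L2[3], then 3 at L1[5]=L2[4], then 5 at L1[6]=L2[5], then 7 at L1[8]=L2[6], then 6 at L1[9]=L2[9], then 3 at L1[10]=L2[10], then 5 at L1[11]=L2[11], then 5 at L1[12]=L2[12], then 6 at L1[13]=L2[13]; all 10 values appear in both, in order. The LCS DP gives dp[13][13] = 10, so this is optimal.

10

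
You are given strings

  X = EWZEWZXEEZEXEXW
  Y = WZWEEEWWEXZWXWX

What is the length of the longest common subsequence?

Pick W (X #2, Y #1); then Z (X #3, Y #2); then E (X #4, Y #4); then E (X #8, Y #5); then E (X #9, Y #6); then E (X #11, Y #9); then X (X #12, Y #10); then X (X #14, Y #13); then W (X #15, Y #14); all 9 characters appear in both, in order. The LCS DP gives dp[15][15] = 9, so this is optimal.

9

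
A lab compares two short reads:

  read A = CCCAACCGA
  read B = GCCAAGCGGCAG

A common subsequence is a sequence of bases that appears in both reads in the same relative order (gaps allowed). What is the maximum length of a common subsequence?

7

Match C at read A[2]=read B[2], C at read A[3]=read B[3], A at read A[4]=read B[4], A at read A[5]=read B[5], C at read A[6]=read B[7], C at read A[7]=read B[10], G at read A[8]=read B[12] — 7 bases in the same relative order in both. Since dp[9][12] = 7, nothing longer is possible.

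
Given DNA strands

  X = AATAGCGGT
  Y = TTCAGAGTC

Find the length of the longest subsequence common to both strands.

Let dp[i][j] be the LCS length of the first i bases of X and the first j bases of Y. dp[i][j] = dp[i-1][j-1]+1 when the i-th and j-th bases match, else max(dp[i-1][j], dp[i][j-1]).
    ·  T  T  C  A  G  A  G  T  C
 ·  0  0  0  0  0  0  0  0  0  0
 A  0  0  0  0  1  1  1  1  1  1
 A  0  0  0  0  1  1  2  2  2  2
 T  0  1  1  1  1  1  2  2  3  3
 A  0  1  1  1  2  2  2  2  3  3
 G  0  1  1  1  2  3  3  3  3  3
 C  0  1  1  2  2  3  3  3  3  4
 G  0  1  1  2  2  3  3  4  4  4
 G  0  1  1  2  2  3  3  4  4  4
 T  0  1  2  2  2  3  3  4  5  5
dp[9][9] = 5. One LCS (by backtracking along matches): TAGGT.

5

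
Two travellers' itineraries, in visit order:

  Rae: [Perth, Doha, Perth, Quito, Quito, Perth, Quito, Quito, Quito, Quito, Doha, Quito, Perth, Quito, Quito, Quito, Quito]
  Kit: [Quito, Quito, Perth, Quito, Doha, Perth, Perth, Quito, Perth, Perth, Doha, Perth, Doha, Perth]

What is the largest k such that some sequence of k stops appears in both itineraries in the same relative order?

One common subsequence of length 7: Perth (Rae #1, Kit #3) → Doha (Rae #2, Kit #5) → Perth (Rae #3, Kit #7) → Quito (Rae #4, Kit #8) → Perth (Rae #6, Kit #12) → Doha (Rae #11, Kit #13) → Perth (Rae #13, Kit #14). dp[17][14] = 7 confirms this is the maximum.

7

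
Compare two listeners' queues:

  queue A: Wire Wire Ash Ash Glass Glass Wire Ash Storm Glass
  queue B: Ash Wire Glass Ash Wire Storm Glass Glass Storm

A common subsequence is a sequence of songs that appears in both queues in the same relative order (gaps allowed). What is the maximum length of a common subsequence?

5

Taking Wire at queue A[1]=queue B[2]; then Wire at queue A[2]=queue B[5]; then Glass at queue A[5]=queue B[7]; then Glass at queue A[6]=queue B[8]; then Storm at queue A[9]=queue B[9] gives a common subsequence of length 5. The LCS DP gives dp[10][9] = 5, so this is optimal.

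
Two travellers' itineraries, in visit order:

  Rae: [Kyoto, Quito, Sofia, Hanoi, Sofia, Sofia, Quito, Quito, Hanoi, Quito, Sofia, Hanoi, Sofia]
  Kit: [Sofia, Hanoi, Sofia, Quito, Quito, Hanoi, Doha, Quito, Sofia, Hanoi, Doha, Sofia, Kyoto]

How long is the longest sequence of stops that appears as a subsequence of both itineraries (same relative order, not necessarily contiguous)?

10

Match Sofia (Rae #3, Kit #1), then Hanoi (Rae #4, Kit #2), then Sofia (Rae #6, Kit #3), then Quito (Rae #7, Kit #4), then Quito (Rae #8, Kit #5), then Hanoi (Rae #9, Kit #6), then Quito (Rae #10, Kit #8), then Sofia (Rae #11, Kit #9), then Hanoi (Rae #12, Kit #10), then Sofia (Rae #13, Kit #12) — 10 stops in the same relative order in both, and the DP table's final entry dp[13][13] is also 10, so no common subsequence is longer.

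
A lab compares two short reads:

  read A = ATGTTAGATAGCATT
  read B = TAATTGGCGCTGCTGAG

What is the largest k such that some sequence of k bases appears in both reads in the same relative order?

8

Pick A (read A #1, read B #3), T (read A #2, read B #5), G (read A #3, read B #9), T (read A #4, read B #11), T (read A #5, read B #14), G (read A #7, read B #15), A (read A #10, read B #16), G (read A #11, read B #17); all 8 bases appear in both, in order. dp[15][17] = 8 confirms this is the maximum.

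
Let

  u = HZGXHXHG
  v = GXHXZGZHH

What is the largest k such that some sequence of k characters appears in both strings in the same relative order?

5

One common subsequence of length 5: H at u[1]=v[3] → Z at u[2]=v[5] → G at u[3]=v[6] → H at u[5]=v[8] → H at u[7]=v[9]. Since dp[8][9] = 5, nothing longer is possible.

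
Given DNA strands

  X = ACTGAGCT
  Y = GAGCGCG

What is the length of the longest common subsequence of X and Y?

4

Let dp[i][j] be the LCS length of the first i bases of X and the first j bases of Y. dp[i][j] = dp[i-1][j-1]+1 when the i-th and j-th bases match, else max(dp[i-1][j], dp[i][j-1]).
    ·  G  A  G  C  G  C  G
 ·  0  0  0  0  0  0  0  0
 A  0  0  1  1  1  1  1  1
 C  0  0  1  1  2  2  2  2
 T  0  0  1  1  2  2  2  2
 G  0  1  1  2  2  3  3  3
 A  0  1  2  2  2  3  3  3
 G  0  1  2  3  3  3  3  4
 C  0  1  2  3  4  4  4  4
 T  0  1  2  3  4  4  4  4
dp[8][7] = 4. One LCS (by backtracking along matches): ACGG.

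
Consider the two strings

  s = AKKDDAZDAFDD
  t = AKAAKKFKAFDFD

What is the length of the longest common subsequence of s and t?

7

Match A [1,4]; then K [2,6]; then K [3,8]; then A [6,9]; then D [8,11]; then F [10,12]; then D [12,13] — 7 characters in the same relative order in both. Since dp[12][13] = 7, nothing longer is possible.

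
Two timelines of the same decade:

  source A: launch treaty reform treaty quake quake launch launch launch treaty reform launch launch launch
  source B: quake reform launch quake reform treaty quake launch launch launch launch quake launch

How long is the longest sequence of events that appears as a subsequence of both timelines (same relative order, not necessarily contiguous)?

9

Match launch (source A #1, source B #3); then reform (source A #3, source B #5); then treaty (source A #4, source B #6); then quake (source A #6, source B #7); then launch (source A #7, source B #8); then launch (source A #8, source B #9); then launch (source A #9, source B #10); then launch (source A #12, source B #11); then launch (source A #14, source B #13) — 9 events in the same relative order in both. dp[14][13] = 9 confirms this is the maximum.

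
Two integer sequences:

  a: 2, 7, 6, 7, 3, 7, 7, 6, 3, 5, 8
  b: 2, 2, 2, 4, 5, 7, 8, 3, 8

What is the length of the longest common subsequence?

4

Taking 2 at a[1]=b[3], then 7 at a[2]=b[6], then 3 at a[9]=b[8], then 8 at a[11]=b[9] gives a common subsequence of length 4. The LCS DP gives dp[11][9] = 4, so this is optimal.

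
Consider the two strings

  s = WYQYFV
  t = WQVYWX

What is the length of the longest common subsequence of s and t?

3

Taking W (s #1, t #1), then Q (s #3, t #2), then Y (s #4, t #4) gives a common subsequence of length 3. dp[6][6] = 3 confirms this is the maximum.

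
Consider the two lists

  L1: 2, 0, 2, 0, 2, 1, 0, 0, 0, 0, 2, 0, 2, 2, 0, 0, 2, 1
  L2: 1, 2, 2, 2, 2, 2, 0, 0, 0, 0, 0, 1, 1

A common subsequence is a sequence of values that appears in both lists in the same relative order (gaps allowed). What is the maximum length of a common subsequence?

One common subsequence of length 9: 2 [1,4], 2 [3,5], 2 [5,6], 0 [7,7], 0 [8,8], 0 [9,9], 0 [10,10], 0 [12,11], 1 [18,13]. Since dp[18][13] = 9, nothing longer is possible.

9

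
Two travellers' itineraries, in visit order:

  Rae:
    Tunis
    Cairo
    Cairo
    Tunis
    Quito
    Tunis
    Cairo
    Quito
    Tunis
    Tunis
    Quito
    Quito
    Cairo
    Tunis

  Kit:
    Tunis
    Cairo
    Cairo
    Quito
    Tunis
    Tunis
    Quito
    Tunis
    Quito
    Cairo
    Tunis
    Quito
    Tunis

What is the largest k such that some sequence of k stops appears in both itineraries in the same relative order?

10

Match Tunis [1,1]; then Cairo [2,2]; then Cairo [3,3]; then Tunis [4,6]; then Quito [5,7]; then Tunis [6,8]; then Cairo [7,10]; then Tunis [10,11]; then Quito [12,12]; then Tunis [14,13] — 10 stops in the same relative order in both. dp[14][13] = 10 confirms this is the maximum.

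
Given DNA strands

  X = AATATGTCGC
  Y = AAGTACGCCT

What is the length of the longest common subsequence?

7

Let dp[i][j] be the LCS length of the first i bases of X and the first j bases of Y. dp[i][j] = dp[i-1][j-1]+1 when the i-th and j-th bases match, else max(dp[i-1][j], dp[i][j-1]).
    ·  A  A  G  T  A  C  G  C  C  T
 ·  0  0  0  0  0  0  0  0  0  0  0
 A  0  1  1  1  1  1  1  1  1  1  1
 A  0  1  2  2  2  2  2  2  2  2  2
 T  0  1  2  2  3  3  3  3  3  3  3
 A  0  1  2  2  3  4  4  4  4  4  4
 T  0  1  2  2  3  4  4  4  4  4  5
 G  0  1  2  3  3  4  4  5  5  5  5
 T  0  1  2  3  4  4  4  5  5  5  6
 C  0  1  2  3  4  4  5  5  6  6  6
 G  0  1  2  3  4  4  5  6  6  6  6
 C  0  1  2  3  4  4  5  6  7  7  7
dp[10][10] = 7. One LCS (by backtracking along matches): AATAGCC.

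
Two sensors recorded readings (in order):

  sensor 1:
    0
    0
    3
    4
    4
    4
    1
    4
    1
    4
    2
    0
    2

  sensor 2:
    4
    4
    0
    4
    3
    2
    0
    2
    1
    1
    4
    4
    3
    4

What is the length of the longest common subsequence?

6

Match 4 at sensor 1[4]=sensor 2[1]; then 4 at sensor 1[5]=sensor 2[2]; then 4 at sensor 1[6]=sensor 2[4]; then 1 at sensor 1[7]=sensor 2[10]; then 4 at sensor 1[8]=sensor 2[12]; then 4 at sensor 1[10]=sensor 2[14] — 6 values in the same relative order in both. dp[13][14] = 6 confirms this is the maximum.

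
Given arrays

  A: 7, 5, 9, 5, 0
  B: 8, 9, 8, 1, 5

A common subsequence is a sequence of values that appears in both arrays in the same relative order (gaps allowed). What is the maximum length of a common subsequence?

2

Let dp[i][j] be the LCS length of the first i values of A and the first j values of B. dp[i][j] = dp[i-1][j-1]+1 when the i-th and j-th values match, else max(dp[i-1][j], dp[i][j-1]).
    ·  8  9  8  1  5
 ·  0  0  0  0  0  0
 7  0  0  0  0  0  0
 5  0  0  0  0  0  1
 9  0  0  1  1  1  1
 5  0  0  1  1  1  2
 0  0  0  1  1  1  2
dp[5][5] = 2. One LCS (by backtracking along matches): 9, 5.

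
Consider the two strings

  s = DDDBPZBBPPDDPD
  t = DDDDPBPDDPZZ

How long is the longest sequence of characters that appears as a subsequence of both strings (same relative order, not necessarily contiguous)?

Pick D [1,2], then D [2,3], then D [3,4], then P [5,5], then B [8,6], then P [10,7], then D [11,8], then D [12,9], then P [13,10]; all 9 characters appear in both, in order. dp[14][12] = 9 confirms this is the maximum.

9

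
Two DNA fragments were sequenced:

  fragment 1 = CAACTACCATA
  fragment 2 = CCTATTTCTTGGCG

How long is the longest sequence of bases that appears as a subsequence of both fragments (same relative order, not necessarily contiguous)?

One common subsequence of length 6: C (fragment 1 #1, fragment 2 #1), C (fragment 1 #4, fragment 2 #2), T (fragment 1 #5, fragment 2 #3), A (fragment 1 #6, fragment 2 #4), C (fragment 1 #7, fragment 2 #8), C (fragment 1 #8, fragment 2 #13). Since dp[11][14] = 6, nothing longer is possible.

6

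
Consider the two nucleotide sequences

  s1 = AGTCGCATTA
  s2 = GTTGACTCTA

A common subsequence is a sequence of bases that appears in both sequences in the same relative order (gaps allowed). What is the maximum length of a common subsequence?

7

Let dp[i][j] be the LCS length of the first i bases of s1 and the first j bases of s2. dp[i][j] = dp[i-1][j-1]+1 when the i-th and j-th bases match, else max(dp[i-1][j], dp[i][j-1]).
    ·  G  T  T  G  A  C  T  C  T  A
 ·  0  0  0  0  0  0  0  0  0  0  0
 A  0  0  0  0  0  1  1  1  1  1  1
 G  0  1  1  1  1  1  1  1  1  1  1
 T  0  1  2  2  2  2  2  2  2  2  2
 C  0  1  2  2  2  2  3  3  3  3  3
 G  0  1  2  2  3  3  3  3  3  3  3
 C  0  1  2  2  3  3  4  4  4  4  4
 A  0  1  2  2  3  4  4  4  4  4  5
 T  0  1  2  3  3  4  4  5  5  5  5
 T  0  1  2  3  3  4  4  5  5  6  6
 A  0  1  2  3  3  4  4  5  5  6  7
dp[10][10] = 7. One LCS (by backtracking along matches): GTGCTTA.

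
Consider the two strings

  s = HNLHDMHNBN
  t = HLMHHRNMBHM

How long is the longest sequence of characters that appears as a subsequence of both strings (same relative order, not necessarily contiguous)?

6

Let dp[i][j] be the LCS length of the first i characters of s and the first j characters of t. dp[i][j] = dp[i-1][j-1]+1 when the i-th and j-th characters match, else max(dp[i-1][j], dp[i][j-1]).
    ·  H  L  M  H  H  R  N  M  B  H  M
 ·  0  0  0  0  0  0  0  0  0  0  0  0
 H  0  1  1  1  1  1  1  1  1  1  1  1
 N  0  1  1  1  1  1  1  2  2  2  2  2
 L  0  1  2  2  2  2  2  2  2  2  2  2
 H  0  1  2  2  3  3  3  3  3  3  3  3
 D  0  1  2  2  3  3  3  3  3  3  3  3
 M  0  1  2  3  3  3  3  3  4  4  4  4
 H  0  1  2  3  4  4  4  4  4  4  5  5
 N  0  1  2  3  4  4  4  5  5  5  5  5
 B  0  1  2  3  4  4  4  5  5  6  6  6
 N  0  1  2  3  4  4  4  5  5  6  6  6
dp[10][11] = 6. One LCS (by backtracking along matches): HLHHNB.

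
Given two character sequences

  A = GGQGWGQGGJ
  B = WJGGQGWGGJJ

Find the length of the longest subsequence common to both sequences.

Let dp[i][j] be the LCS length of the first i characters of A and the first j characters of B. dp[i][j] = dp[i-1][j-1]+1 when the i-th and j-th characters match, else max(dp[i-1][j], dp[i][j-1]).
    ·  W  J  G  G  Q  G  W  G  G  J  J
 ·  0  0  0  0  0  0  0  0  0  0  0  0
 G  0  0  0  1  1  1  1  1  1  1  1  1
 G  0  0  0  1  2  2  2  2  2  2  2  2
 Q  0  0  0  1  2  3  3  3  3  3  3  3
 G  0  0  0  1  2  3  4  4  4  4  4  4
 W  0  1  1  1  2  3  4  5  5  5  5  5
 G  0  1  1  2  2  3  4  5  6  6  6  6
 Q  0  1  1  2  2  3  4  5  6  6  6  6
 G  0  1  1  2  3  3  4  5  6  7  7  7
 G  0  1  1  2  3  3  4  5  6  7  7  7
 J  0  1  2  2  3  3  4  5  6  7  8  8
dp[10][11] = 8. One LCS (by backtracking along matches): GGQGWGGJ.

8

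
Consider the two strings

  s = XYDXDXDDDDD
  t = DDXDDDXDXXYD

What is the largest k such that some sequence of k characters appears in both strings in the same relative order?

8

Pick D at s[3]=t[1] → D at s[5]=t[2] → X at s[6]=t[3] → D at s[7]=t[4] → D at s[8]=t[5] → D at s[9]=t[6] → D at s[10]=t[8] → D at s[11]=t[12]; all 8 characters appear in both, in order. The LCS DP gives dp[11][12] = 8, so this is optimal.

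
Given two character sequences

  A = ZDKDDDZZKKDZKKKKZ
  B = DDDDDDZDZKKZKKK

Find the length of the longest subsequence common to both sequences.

12

Match D [2,3]; then D [4,4]; then D [5,5]; then D [6,6]; then Z [7,7]; then Z [8,9]; then K [9,10]; then K [10,11]; then Z [12,12]; then K [14,13]; then K [15,14]; then K [16,15] — 12 characters in the same relative order in both. The LCS DP gives dp[17][15] = 12, so this is optimal.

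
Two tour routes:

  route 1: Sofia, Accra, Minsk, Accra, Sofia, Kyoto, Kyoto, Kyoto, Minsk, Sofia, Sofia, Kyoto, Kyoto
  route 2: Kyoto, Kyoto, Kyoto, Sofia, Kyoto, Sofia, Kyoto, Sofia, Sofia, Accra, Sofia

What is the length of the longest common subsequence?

6

One common subsequence of length 6: Kyoto [6,1] → Kyoto [7,2] → Kyoto [8,3] → Sofia [10,4] → Sofia [11,6] → Kyoto [12,7]. The LCS DP gives dp[13][11] = 6, so this is optimal.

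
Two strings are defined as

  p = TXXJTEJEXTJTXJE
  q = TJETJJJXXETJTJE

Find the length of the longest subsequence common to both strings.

Taking T (p #1, q #1), J (p #4, q #2), T (p #5, q #4), J (p #7, q #7), E (p #8, q #10), T (p #10, q #11), J (p #11, q #12), T (p #12, q #13), J (p #14, q #14), E (p #15, q #15) gives a common subsequence of length 10, and the DP table's final entry dp[15][15] is also 10, so no common subsequence is longer.

10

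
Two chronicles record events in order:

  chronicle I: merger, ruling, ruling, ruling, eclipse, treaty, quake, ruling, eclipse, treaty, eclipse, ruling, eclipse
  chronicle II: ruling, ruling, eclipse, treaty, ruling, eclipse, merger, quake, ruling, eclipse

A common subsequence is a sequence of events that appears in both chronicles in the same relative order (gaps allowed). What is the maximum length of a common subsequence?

One common subsequence of length 8: ruling (chronicle I #3, chronicle II #1) → ruling (chronicle I #4, chronicle II #2) → eclipse (chronicle I #5, chronicle II #3) → treaty (chronicle I #6, chronicle II #4) → ruling (chronicle I #8, chronicle II #5) → eclipse (chronicle I #9, chronicle II #6) → ruling (chronicle I #12, chronicle II #9) → eclipse (chronicle I #13, chronicle II #10), and the DP table's final entry dp[13][10] is also 8, so no common subsequence is longer.

8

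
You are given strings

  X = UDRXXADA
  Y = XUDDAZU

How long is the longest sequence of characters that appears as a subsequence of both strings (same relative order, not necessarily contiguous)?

Taking U [1,2] → D [2,3] → D [7,4] → A [8,5] gives a common subsequence of length 4. The LCS DP gives dp[8][7] = 4, so this is optimal.

4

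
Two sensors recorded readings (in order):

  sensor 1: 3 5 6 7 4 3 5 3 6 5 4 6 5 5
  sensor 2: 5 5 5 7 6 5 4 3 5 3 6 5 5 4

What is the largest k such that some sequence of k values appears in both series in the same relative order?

9

Match 5 [2,3], then 6 [3,5], then 4 [5,7], then 3 [6,8], then 5 [7,9], then 3 [8,10], then 6 [9,11], then 5 [10,13], then 4 [11,14] — 9 values in the same relative order in both, and the DP table's final entry dp[14][14] is also 9, so no common subsequence is longer.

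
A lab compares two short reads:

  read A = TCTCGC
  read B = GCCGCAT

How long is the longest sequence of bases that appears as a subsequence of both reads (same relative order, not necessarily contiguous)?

4

Taking C (read A #2, read B #2), C (read A #4, read B #3), G (read A #5, read B #4), C (read A #6, read B #5) gives a common subsequence of length 4. The LCS DP gives dp[6][7] = 4, so this is optimal.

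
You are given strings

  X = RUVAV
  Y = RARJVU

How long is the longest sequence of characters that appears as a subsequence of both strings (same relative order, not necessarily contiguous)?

3

Match R [1,1] → A [4,2] → V [5,5] — 3 characters in the same relative order in both. The LCS DP gives dp[5][6] = 3, so this is optimal.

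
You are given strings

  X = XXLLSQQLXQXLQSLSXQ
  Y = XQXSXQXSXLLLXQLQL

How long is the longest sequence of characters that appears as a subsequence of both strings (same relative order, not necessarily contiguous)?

One common subsequence of length 10: X [1,7], X [2,9], L [3,10], L [4,11], L [8,12], X [9,13], Q [10,14], L [12,15], Q [13,16], L [15,17], and the DP table's final entry dp[18][17] is also 10, so no common subsequence is longer.

10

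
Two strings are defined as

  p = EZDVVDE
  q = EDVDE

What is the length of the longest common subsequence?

Let dp[i][j] be the LCS length of the first i characters of p and the first j characters of q. dp[i][j] = dp[i-1][j-1]+1 when the i-th and j-th characters match, else max(dp[i-1][j], dp[i][j-1]).
    ·  E  D  V  D  E
 ·  0  0  0  0  0  0
 E  0  1  1  1  1  1
 Z  0  1  1  1  1  1
 D  0  1  2  2  2  2
 V  0  1  2  3  3  3
 V  0  1  2  3  3  3
 D  0  1  2  3  4  4
 E  0  1  2  3  4  5
dp[7][5] = 5. One LCS (by backtracking along matches): EDVDE.

5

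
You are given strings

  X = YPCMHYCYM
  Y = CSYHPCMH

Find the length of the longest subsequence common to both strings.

Match Y [1,3] → P [2,5] → C [3,6] → M [4,7] → H [5,8] — 5 characters in the same relative order in both. The LCS DP gives dp[9][8] = 5, so this is optimal.

5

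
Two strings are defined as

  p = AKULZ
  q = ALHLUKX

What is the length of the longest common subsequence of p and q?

2

Pick A at p[1]=q[1] → K at p[2]=q[6]; all 2 characters appear in both, in order. dp[5][7] = 2 confirms this is the maximum.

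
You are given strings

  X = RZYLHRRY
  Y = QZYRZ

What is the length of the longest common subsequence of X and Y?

Let dp[i][j] be the LCS length of the first i characters of X and the first j characters of Y. dp[i][j] = dp[i-1][j-1]+1 when the i-th and j-th characters match, else max(dp[i-1][j], dp[i][j-1]).
    ·  Q  Z  Y  R  Z
 ·  0  0  0  0  0  0
 R  0  0  0  0  1  1
 Z  0  0  1  1  1  2
 Y  0  0  1  2  2  2
 L  0  0  1  2  2  2
 H  0  0  1  2  2  2
 R  0  0  1  2  3  3
 R  0  0  1  2  3  3
 Y  0  0  1  2  3  3
dp[8][5] = 3. One LCS (by backtracking along matches): ZYR.

3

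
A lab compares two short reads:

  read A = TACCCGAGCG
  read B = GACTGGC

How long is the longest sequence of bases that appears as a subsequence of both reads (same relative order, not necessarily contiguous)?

Pick A [2,2] → C [3,3] → G [6,5] → G [8,6] → C [9,7]; all 5 bases appear in both, in order, and the DP table's final entry dp[10][7] is also 5, so no common subsequence is longer.

5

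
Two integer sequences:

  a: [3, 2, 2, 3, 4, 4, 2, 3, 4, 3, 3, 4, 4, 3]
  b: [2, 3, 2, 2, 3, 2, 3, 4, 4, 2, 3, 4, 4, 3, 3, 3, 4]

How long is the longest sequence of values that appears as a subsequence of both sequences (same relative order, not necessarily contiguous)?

12

Match 3 at a[1]=b[2], 2 at a[2]=b[4], 2 at a[3]=b[6], 3 at a[4]=b[7], 4 at a[5]=b[8], 4 at a[6]=b[9], 2 at a[7]=b[10], 3 at a[8]=b[11], 4 at a[9]=b[13], 3 at a[10]=b[15], 3 at a[11]=b[16], 4 at a[13]=b[17] — 12 values in the same relative order in both. dp[14][17] = 12 confirms this is the maximum.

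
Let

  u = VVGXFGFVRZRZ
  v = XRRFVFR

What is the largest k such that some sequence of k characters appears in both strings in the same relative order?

Let dp[i][j] be the LCS length of the first i characters of u and the first j characters of v. dp[i][j] = dp[i-1][j-1]+1 when the i-th and j-th characters match, else max(dp[i-1][j], dp[i][j-1]).
    ·  X  R  R  F  V  F  R
 ·  0  0  0  0  0  0  0  0
 V  0  0  0  0  0  1  1  1
 V  0  0  0  0  0  1  1  1
 G  0  0  0  0  0  1  1  1
 X  0  1  1  1  1  1  1  1
 F  0  1  1  1  2  2  2  2
 G  0  1  1  1  2  2  2  2
 F  0  1  1  1  2  2  3  3
 V  0  1  1  1  2  3  3  3
 R  0  1  2  2  2  3  3  4
 Z  0  1  2  2  2  3  3  4
 R  0  1  2  3  3  3  3  4
 Z  0  1  2  3  3  3  3  4
dp[12][7] = 4. One LCS (by backtracking along matches): XFFR.

4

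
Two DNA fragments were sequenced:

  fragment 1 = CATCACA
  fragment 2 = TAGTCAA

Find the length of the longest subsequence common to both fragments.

5

One common subsequence of length 5: A [2,2], T [3,4], C [4,5], A [5,6], A [7,7]. dp[7][7] = 5 confirms this is the maximum.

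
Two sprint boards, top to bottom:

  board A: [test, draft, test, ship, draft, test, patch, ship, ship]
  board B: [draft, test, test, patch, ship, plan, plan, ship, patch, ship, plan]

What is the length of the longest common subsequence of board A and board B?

6

One common subsequence of length 6: draft [2,1]; then test [3,2]; then test [6,3]; then patch [7,4]; then ship [8,8]; then ship [9,10], and the DP table's final entry dp[9][11] is also 6, so no common subsequence is longer.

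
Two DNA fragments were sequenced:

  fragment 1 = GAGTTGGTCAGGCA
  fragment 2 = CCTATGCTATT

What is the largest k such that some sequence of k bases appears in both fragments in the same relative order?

5

Taking A (fragment 1 #2, fragment 2 #4); then G (fragment 1 #3, fragment 2 #6); then T (fragment 1 #4, fragment 2 #8); then T (fragment 1 #5, fragment 2 #10); then T (fragment 1 #8, fragment 2 #11) gives a common subsequence of length 5. dp[14][11] = 5 confirms this is the maximum.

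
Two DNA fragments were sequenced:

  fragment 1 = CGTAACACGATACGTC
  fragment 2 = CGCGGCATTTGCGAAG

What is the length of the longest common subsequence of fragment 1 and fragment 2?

9

One common subsequence of length 9: C [1,3]; then G [2,5]; then C [6,6]; then A [7,7]; then C [8,12]; then G [9,13]; then A [10,14]; then A [12,15]; then G [14,16]. dp[16][16] = 9 confirms this is the maximum.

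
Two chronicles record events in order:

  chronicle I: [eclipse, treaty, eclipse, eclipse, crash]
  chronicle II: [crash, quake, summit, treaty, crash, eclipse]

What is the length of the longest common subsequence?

Match treaty (chronicle I #2, chronicle II #4) → eclipse (chronicle I #4, chronicle II #6) — 2 events in the same relative order in both. Since dp[5][6] = 2, nothing longer is possible.

2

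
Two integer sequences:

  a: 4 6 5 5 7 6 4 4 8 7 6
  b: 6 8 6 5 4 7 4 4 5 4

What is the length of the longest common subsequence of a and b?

Match 6 at a[2]=b[3], then 5 at a[3]=b[4], then 7 at a[5]=b[6], then 4 at a[7]=b[8], then 4 at a[8]=b[10] — 5 values in the same relative order in both. Since dp[11][10] = 5, nothing longer is possible.

5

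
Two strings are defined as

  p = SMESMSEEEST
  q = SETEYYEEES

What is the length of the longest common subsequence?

One common subsequence of length 6: S [1,1], E [3,4], E [7,7], E [8,8], E [9,9], S [10,10]. The LCS DP gives dp[11][10] = 6, so this is optimal.

6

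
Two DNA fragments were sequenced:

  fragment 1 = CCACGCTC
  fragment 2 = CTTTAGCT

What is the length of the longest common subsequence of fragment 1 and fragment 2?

5

Let dp[i][j] be the LCS length of the first i bases of fragment 1 and the first j bases of fragment 2. dp[i][j] = dp[i-1][j-1]+1 when the i-th and j-th bases match, else max(dp[i-1][j], dp[i][j-1]).
    ·  C  T  T  T  A  G  C  T
 ·  0  0  0  0  0  0  0  0  0
 C  0  1  1  1  1  1  1  1  1
 C  0  1  1  1  1  1  1  2  2
 A  0  1  1  1  1  2  2  2  2
 C  0  1  1  1  1  2  2  3  3
 G  0  1  1  1  1  2  3  3  3
 C  0  1  1  1  1  2  3  4  4
 T  0  1  2  2  2  2  3  4  5
 C  0  1  2  2  2  2  3  4  5
dp[8][8] = 5. One LCS (by backtracking along matches): CAGCT.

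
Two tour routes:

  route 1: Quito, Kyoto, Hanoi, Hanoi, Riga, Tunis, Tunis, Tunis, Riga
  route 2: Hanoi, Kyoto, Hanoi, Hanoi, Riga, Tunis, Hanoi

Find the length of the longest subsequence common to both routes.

5

Taking Kyoto (route 1 #2, route 2 #2) → Hanoi (route 1 #3, route 2 #3) → Hanoi (route 1 #4, route 2 #4) → Riga (route 1 #5, route 2 #5) → Tunis (route 1 #6, route 2 #6) gives a common subsequence of length 5. dp[9][7] = 5 confirms this is the maximum.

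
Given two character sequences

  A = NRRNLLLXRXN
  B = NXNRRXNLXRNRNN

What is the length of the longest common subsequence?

8

Match N at A[1]=B[3], R at A[2]=B[4], R at A[3]=B[5], N at A[4]=B[7], L at A[7]=B[8], X at A[8]=B[9], R at A[9]=B[12], N at A[11]=B[14] — 8 characters in the same relative order in both. dp[11][14] = 8 confirms this is the maximum.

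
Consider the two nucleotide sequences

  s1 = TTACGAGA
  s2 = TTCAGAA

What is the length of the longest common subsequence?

6

Let dp[i][j] be the LCS length of the first i bases of s1 and the first j bases of s2. dp[i][j] = dp[i-1][j-1]+1 when the i-th and j-th bases match, else max(dp[i-1][j], dp[i][j-1]).
    ·  T  T  C  A  G  A  A
 ·  0  0  0  0  0  0  0  0
 T  0  1  1  1  1  1  1  1
 T  0  1  2  2  2  2  2  2
 A  0  1  2  2  3  3  3  3
 C  0  1  2  3  3  3  3  3
 G  0  1  2  3  3  4  4  4
 A  0  1  2  3  4  4  5  5
 G  0  1  2  3  4  5  5  5
 A  0  1  2  3  4  5  6  6
dp[8][7] = 6. One LCS (by backtracking along matches): TTAGAA.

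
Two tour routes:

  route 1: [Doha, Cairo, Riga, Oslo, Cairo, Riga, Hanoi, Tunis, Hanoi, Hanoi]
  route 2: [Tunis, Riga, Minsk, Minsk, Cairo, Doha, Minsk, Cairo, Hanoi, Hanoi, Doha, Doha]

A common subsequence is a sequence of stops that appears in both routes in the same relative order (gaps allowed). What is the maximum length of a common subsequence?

4

One common subsequence of length 4: Doha [1,6] → Cairo [5,8] → Hanoi [7,9] → Hanoi [9,10], and the DP table's final entry dp[10][12] is also 4, so no common subsequence is longer.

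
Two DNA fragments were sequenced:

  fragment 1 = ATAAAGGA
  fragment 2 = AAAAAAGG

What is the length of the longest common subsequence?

Let dp[i][j] be the LCS length of the first i bases of fragment 1 and the first j bases of fragment 2. dp[i][j] = dp[i-1][j-1]+1 when the i-th and j-th bases match, else max(dp[i-1][j], dp[i][j-1]).
    ·  A  A  A  A  A  A  G  G
 ·  0  0  0  0  0  0  0  0  0
 A  0  1  1  1  1  1  1  1  1
 T  0  1  1  1  1  1  1  1  1
 A  0  1  2  2  2  2  2  2  2
 A  0  1  2  3  3  3  3  3  3
 A  0  1  2  3  4  4  4  4  4
 G  0  1  2  3  4  4  4  5  5
 G  0  1  2  3  4  4  4  5  6
 A  0  1  2  3  4  5  5  5  6
dp[8][8] = 6. One LCS (by backtracking along matches): AAAAGG.

6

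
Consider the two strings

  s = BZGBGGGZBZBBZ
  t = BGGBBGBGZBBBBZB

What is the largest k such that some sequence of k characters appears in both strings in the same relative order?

Taking B (s #1, t #1) → G (s #3, t #3) → B (s #4, t #5) → G (s #5, t #6) → G (s #7, t #8) → Z (s #8, t #9) → B (s #9, t #11) → B (s #11, t #12) → B (s #12, t #13) → Z (s #13, t #14) gives a common subsequence of length 10. dp[13][15] = 10 confirms this is the maximum.

10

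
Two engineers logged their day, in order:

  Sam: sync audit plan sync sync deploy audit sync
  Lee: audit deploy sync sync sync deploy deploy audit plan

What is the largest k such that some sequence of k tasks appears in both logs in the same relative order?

Taking sync at Sam[1]=Lee[3]; then sync at Sam[4]=Lee[4]; then sync at Sam[5]=Lee[5]; then deploy at Sam[6]=Lee[7]; then audit at Sam[7]=Lee[8] gives a common subsequence of length 5. dp[8][9] = 5 confirms this is the maximum.

5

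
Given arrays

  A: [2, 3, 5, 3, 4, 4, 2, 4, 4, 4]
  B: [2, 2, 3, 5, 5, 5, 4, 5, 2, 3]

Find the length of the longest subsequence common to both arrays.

5

Pick 2 [1,2], then 3 [2,3], then 5 [3,6], then 4 [5,7], then 2 [7,9]; all 5 values appear in both, in order. dp[10][10] = 5 confirms this is the maximum.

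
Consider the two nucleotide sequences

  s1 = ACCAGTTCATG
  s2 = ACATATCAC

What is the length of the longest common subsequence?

Taking A at s1[1]=s2[1] → C at s1[3]=s2[2] → A at s1[4]=s2[3] → T at s1[6]=s2[4] → T at s1[7]=s2[6] → C at s1[8]=s2[7] → A at s1[9]=s2[8] gives a common subsequence of length 7. Since dp[11][9] = 7, nothing longer is possible.

7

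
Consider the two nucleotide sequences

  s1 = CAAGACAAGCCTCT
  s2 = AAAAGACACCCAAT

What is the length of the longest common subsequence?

10

Taking A [2,3]; then A [3,4]; then G [4,5]; then A [5,6]; then C [6,7]; then A [8,8]; then C [10,9]; then C [11,10]; then C [13,11]; then T [14,14] gives a common subsequence of length 10. The LCS DP gives dp[14][14] = 10, so this is optimal.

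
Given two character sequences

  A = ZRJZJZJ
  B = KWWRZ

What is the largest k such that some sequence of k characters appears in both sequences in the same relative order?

Pick R at A[2]=B[4], then Z at A[6]=B[5]; all 2 characters appear in both, in order, and the DP table's final entry dp[7][5] is also 2, so no common subsequence is longer.

2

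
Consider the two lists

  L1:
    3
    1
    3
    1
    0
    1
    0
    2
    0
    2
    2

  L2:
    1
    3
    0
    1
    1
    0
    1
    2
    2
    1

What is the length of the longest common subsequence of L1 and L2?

7

One common subsequence of length 7: 3 [1,2] → 1 [2,4] → 1 [4,5] → 0 [5,6] → 1 [6,7] → 2 [8,8] → 2 [10,9], and the DP table's final entry dp[11][10] is also 7, so no common subsequence is longer.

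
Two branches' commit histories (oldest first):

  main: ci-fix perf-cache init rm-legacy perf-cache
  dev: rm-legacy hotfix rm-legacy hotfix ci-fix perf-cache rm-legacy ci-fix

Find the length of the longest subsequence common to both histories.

3

Taking ci-fix (main #1, dev #5) → perf-cache (main #2, dev #6) → rm-legacy (main #4, dev #7) gives a common subsequence of length 3, and the DP table's final entry dp[5][8] is also 3, so no common subsequence is longer.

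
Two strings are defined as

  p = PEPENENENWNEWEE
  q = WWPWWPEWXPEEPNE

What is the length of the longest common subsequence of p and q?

Pick P [1,6], E [2,7], P [3,10], E [4,11], E [6,12], N [11,14], E [15,15]; all 7 characters appear in both, in order. Since dp[15][15] = 7, nothing longer is possible.

7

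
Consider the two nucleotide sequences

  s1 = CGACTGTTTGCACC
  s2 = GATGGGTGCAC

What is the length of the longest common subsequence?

One common subsequence of length 9: G (s1 #2, s2 #1), A (s1 #3, s2 #2), T (s1 #5, s2 #3), G (s1 #6, s2 #6), T (s1 #9, s2 #7), G (s1 #10, s2 #8), C (s1 #11, s2 #9), A (s1 #12, s2 #10), C (s1 #14, s2 #11), and the DP table's final entry dp[14][11] is also 9, so no common subsequence is longer.

9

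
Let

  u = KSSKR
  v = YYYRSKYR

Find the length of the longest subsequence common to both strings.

3

Let dp[i][j] be the LCS length of the first i characters of u and the first j characters of v. dp[i][j] = dp[i-1][j-1]+1 when the i-th and j-th characters match, else max(dp[i-1][j], dp[i][j-1]).
    ·  Y  Y  Y  R  S  K  Y  R
 ·  0  0  0  0  0  0  0  0  0
 K  0  0  0  0  0  0  1  1  1
 S  0  0  0  0  0  1  1  1  1
 S  0  0  0  0  0  1  1  1  1
 K  0  0  0  0  0  1  2  2  2
 R  0  0  0  0  1  1  2  2  3
dp[5][8] = 3. One LCS (by backtracking along matches): SKR.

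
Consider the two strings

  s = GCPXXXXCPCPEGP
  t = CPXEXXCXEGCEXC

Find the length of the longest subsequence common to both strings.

8

Pick C [2,1]; then P [3,2]; then X [4,3]; then X [5,5]; then X [6,6]; then X [7,8]; then C [8,11]; then C [10,14]; all 8 characters appear in both, in order. Since dp[14][14] = 8, nothing longer is possible.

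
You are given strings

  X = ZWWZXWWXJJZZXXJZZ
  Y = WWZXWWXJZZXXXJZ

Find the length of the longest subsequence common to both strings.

14

Match W (X #2, Y #1) → W (X #3, Y #2) → Z (X #4, Y #3) → X (X #5, Y #4) → W (X #6, Y #5) → W (X #7, Y #6) → X (X #8, Y #7) → J (X #10, Y #8) → Z (X #11, Y #9) → Z (X #12, Y #10) → X (X #13, Y #12) → X (X #14, Y #13) → J (X #15, Y #14) → Z (X #17, Y #15) — 14 characters in the same relative order in both. Since dp[17][15] = 14, nothing longer is possible.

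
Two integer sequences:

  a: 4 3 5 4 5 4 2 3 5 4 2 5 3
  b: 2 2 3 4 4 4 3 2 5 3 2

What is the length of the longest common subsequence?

7

Taking 4 (a #1, b #4), 4 (a #4, b #5), 4 (a #6, b #6), 3 (a #8, b #7), 2 (a #11, b #8), 5 (a #12, b #9), 3 (a #13, b #10) gives a common subsequence of length 7, and the DP table's final entry dp[13][11] is also 7, so no common subsequence is longer.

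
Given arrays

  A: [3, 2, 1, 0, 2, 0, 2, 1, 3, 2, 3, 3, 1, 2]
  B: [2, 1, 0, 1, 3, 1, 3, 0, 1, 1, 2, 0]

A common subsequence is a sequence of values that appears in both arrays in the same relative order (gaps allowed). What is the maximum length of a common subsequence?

8

Pick 2 at A[2]=B[1]; then 1 at A[3]=B[2]; then 0 at A[6]=B[3]; then 1 at A[8]=B[4]; then 3 at A[9]=B[5]; then 3 at A[11]=B[7]; then 1 at A[13]=B[10]; then 2 at A[14]=B[11]; all 8 values appear in both, in order. Since dp[14][12] = 8, nothing longer is possible.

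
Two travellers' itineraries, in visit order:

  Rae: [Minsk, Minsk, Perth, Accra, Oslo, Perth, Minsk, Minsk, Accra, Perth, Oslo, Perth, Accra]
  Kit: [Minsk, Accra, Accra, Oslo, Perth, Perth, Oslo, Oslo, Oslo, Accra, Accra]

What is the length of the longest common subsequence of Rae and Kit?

7

Match Minsk [1,1]; then Accra [4,3]; then Oslo [5,4]; then Perth [6,5]; then Perth [10,6]; then Oslo [11,9]; then Accra [13,11] — 7 stops in the same relative order in both. The LCS DP gives dp[13][11] = 7, so this is optimal.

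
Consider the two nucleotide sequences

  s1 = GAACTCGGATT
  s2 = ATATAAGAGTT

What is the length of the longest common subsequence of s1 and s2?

Match A (s1 #2, s2 #1), then A (s1 #3, s2 #3), then T (s1 #5, s2 #4), then G (s1 #7, s2 #7), then G (s1 #8, s2 #9), then T (s1 #10, s2 #10), then T (s1 #11, s2 #11) — 7 bases in the same relative order in both, and the DP table's final entry dp[11][11] is also 7, so no common subsequence is longer.

7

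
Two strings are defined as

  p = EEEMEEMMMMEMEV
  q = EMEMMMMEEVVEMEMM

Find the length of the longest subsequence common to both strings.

10

Match E [3,1], then M [4,2], then E [6,3], then M [7,4], then M [8,5], then M [9,6], then M [10,7], then E [11,12], then M [12,13], then E [13,14] — 10 characters in the same relative order in both. The LCS DP gives dp[14][16] = 10, so this is optimal.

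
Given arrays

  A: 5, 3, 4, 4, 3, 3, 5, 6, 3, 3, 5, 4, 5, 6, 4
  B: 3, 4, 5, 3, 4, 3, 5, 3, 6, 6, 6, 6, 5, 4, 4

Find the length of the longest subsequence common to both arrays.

Taking 5 [1,3], then 3 [2,4], then 4 [4,5], then 3 [5,6], then 3 [6,8], then 6 [8,12], then 5 [11,13], then 4 [12,14], then 4 [15,15] gives a common subsequence of length 9. dp[15][15] = 9 confirms this is the maximum.

9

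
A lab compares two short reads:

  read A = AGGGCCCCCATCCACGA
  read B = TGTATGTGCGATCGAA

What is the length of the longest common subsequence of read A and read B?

9

Taking A at read A[1]=read B[4] → G at read A[2]=read B[6] → G at read A[3]=read B[8] → G at read A[4]=read B[10] → A at read A[10]=read B[11] → T at read A[11]=read B[12] → C at read A[12]=read B[13] → A at read A[14]=read B[15] → A at read A[17]=read B[16] gives a common subsequence of length 9, and the DP table's final entry dp[17][16] is also 9, so no common subsequence is longer.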